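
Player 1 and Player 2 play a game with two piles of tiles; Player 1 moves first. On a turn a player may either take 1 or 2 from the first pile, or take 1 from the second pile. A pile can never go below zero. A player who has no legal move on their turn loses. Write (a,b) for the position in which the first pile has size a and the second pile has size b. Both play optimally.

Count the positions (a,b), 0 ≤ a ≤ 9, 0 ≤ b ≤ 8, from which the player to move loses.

Work bottom-up. With no move the player to move loses. Otherwise the position is W if at least one move leads to an L position for the opponent, and L if every move leads to a W.
Every move lowers a or b (never raises either), so fill the grid row by row in increasing a, and left to right within a row: each cell's successors are then already labelled.
      b=0  b=1  b=2  b=3  b=4  b=5  b=6  b=7  b=8
a=0:    L    W    L    W    L    W    L    W    L
a=1:    W    L    W    L    W    L    W    L    W
a=2:    W    W    W    W    W    W    W    W    W
a=3:    L    W    L    W    L    W    L    W    L
a=4:    W    L    W    L    W    L    W    L    W
a=5:    W    W    W    W    W    W    W    W    W
a=6:    L    W    L    W    L    W    L    W    L
a=7:    W    L    W    L    W    L    W    L    W
a=8:    W    W    W    W    W    W    W    W    W
a=9:    L    W    L    W    L    W    L    W    L
Cells with no legal move (terminal, hence L): (0,0).
The remaining L cells, each justified by listing all of its moves:
(0,2): only reaches (0,1)(W), which is W → L
(0,4): only reaches (0,3)(W), which is W → L
(0,6): only reaches (0,5)(W), which is W → L
(0,8): only reaches (0,7)(W), which is W → L
(1,1): only reaches (0,1)(W), (1,0)(W), all W → L
(1,3): only reaches (0,3)(W), (1,2)(W), all W → L
(1,5): only reaches (0,5)(W), (1,4)(W), all W → L
(1,7): only reaches (0,7)(W), (1,6)(W), all W → L
(3,0): only reaches (2,0)(W), (1,0)(W), all W → L
(3,2): only reaches (2,2)(W), (1,2)(W), (3,1)(W), all W → L
(3,4): only reaches (2,4)(W), (1,4)(W), (3,3)(W), all W → L
(3,6): only reaches (2,6)(W), (1,6)(W), (3,5)(W), all W → L
(3,8): only reaches (2,8)(W), (1,8)(W), (3,7)(W), all W → L
(4,1): only reaches (3,1)(W), (2,1)(W), (4,0)(W), all W → L
(4,3): only reaches (3,3)(W), (2,3)(W), (4,2)(W), all W → L
(4,5): only reaches (3,5)(W), (2,5)(W), (4,4)(W), all W → L
(4,7): only reaches (3,7)(W), (2,7)(W), (4,6)(W), all W → L
(6,0): only reaches (5,0)(W), (4,0)(W), all W → L
(6,2): only reaches (5,2)(W), (4,2)(W), (6,1)(W), all W → L
(6,4): only reaches (5,4)(W), (4,4)(W), (6,3)(W), all W → L
(6,6): only reaches (5,6)(W), (4,6)(W), (6,5)(W), all W → L
(6,8): only reaches (5,8)(W), (4,8)(W), (6,7)(W), all W → L
(7,1): only reaches (6,1)(W), (5,1)(W), (7,0)(W), all W → L
(7,3): only reaches (6,3)(W), (5,3)(W), (7,2)(W), all W → L
(7,5): only reaches (6,5)(W), (5,5)(W), (7,4)(W), all W → L
(7,7): only reaches (6,7)(W), (5,7)(W), (7,6)(W), all W → L
(9,0): only reaches (8,0)(W), (7,0)(W), all W → L
(9,2): only reaches (8,2)(W), (7,2)(W), (9,1)(W), all W → L
(9,4): only reaches (8,4)(W), (7,4)(W), (9,3)(W), all W → L
(9,6): only reaches (8,6)(W), (7,6)(W), (9,5)(W), all W → L
(9,8): only reaches (8,8)(W), (7,8)(W), (9,7)(W), all W → L
Every other cell has at least one move into one of the L cells above, so it is W.
L cells per row: a=0: 5, a=1: 4, a=2: 0, a=3: 5, a=4: 4, a=5: 0, a=6: 5, a=7: 4, a=8: 0, a=9: 5; total 32.

32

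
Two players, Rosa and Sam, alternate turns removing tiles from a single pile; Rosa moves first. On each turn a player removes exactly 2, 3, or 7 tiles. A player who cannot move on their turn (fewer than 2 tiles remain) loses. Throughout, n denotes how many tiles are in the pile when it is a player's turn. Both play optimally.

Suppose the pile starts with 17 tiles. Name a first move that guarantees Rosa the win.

Remove 2, leaving 15.

Build the W/L table. Terminal = L. A non-terminal position is W if it has a move to some L; otherwise it is L.
n=0: no move → L
n=1: no move → L
n=2: →0(L), so W
n=3: →1(L), so W
n=4: →1(L), so W
n=5: →3(W), 2(W) — all W, so L
n=6: →4(W), 3(W) — all W, so L
n=7: →5(L), so W
n=8: →6(L), so W
n=9: →6(L), so W
n=10: →8(W), 7(W), 3(W) — all W, so L
n=11: →9(W), 8(W), 4(W) — all W, so L
n=12: →10(L), so W
n=13: →11(L), so W
n=14: →11(L), so W
n=15: →13(W), 12(W), 8(W) — all W, so L
n=16: →14(W), 13(W), 9(W) — all W, so L
n=17: →15(L), so W
From 17, the L positions reachable in one move are: 15, 10. Any move reaching one of these is winning.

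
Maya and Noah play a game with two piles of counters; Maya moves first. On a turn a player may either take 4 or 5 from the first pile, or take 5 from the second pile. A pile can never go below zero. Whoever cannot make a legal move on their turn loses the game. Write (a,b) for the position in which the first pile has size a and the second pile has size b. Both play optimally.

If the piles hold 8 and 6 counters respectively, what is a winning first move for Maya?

Work bottom-up. With no move the player to move loses. Otherwise the position is W if at least one move leads to an L position for the opponent, and L if every move leads to a W.
No move ever increases a pile, so every position that can arise here has a ≤ 8 and b ≤ 6; it is enough to label the cells with 0 ≤ a ≤ 8 and 0 ≤ b ≤ 6.
Every move lowers a or b (never raises either), so fill the grid row by row in increasing a, and left to right within a row: each cell's successors are then already labelled.
      b=0  b=1  b=2  b=3  b=4  b=5  b=6
a=0:    L    L    L    L    L    W    W
a=1:    L    L    L    L    L    W    W
a=2:    L    L    L    L    L    W    W
a=3:    L    L    L    L    L    W    W
a=4:    W    W    W    W    W    L    L
a=5:    W    W    W    W    W    L    L
a=6:    W    W    W    W    W    L    L
a=7:    W    W    W    W    W    L    L
a=8:    W    W    W    W    W    W    W
Cells with no legal move (terminal, hence L): (0,0), (0,1), (0,2), (0,3), (0,4), (1,0), (1,1), (1,2), (1,3), (1,4), (2,0), (2,1), (2,2), (2,3), (2,4), (3,0), (3,1), (3,2), (3,3), (3,4).
The remaining L cells, each justified by listing all of its moves:
(4,5): only reaches (0,5)(W), (4,0)(W), all W → L
(4,6): only reaches (0,6)(W), (4,1)(W), all W → L
(5,5): only reaches (1,5)(W), (0,5)(W), (5,0)(W), all W → L
(5,6): only reaches (1,6)(W), (0,6)(W), (5,1)(W), all W → L
(6,5): only reaches (2,5)(W), (1,5)(W), (6,0)(W), all W → L
(6,6): only reaches (2,6)(W), (1,6)(W), (6,1)(W), all W → L
(7,5): only reaches (3,5)(W), (2,5)(W), (7,0)(W), all W → L
(7,6): only reaches (3,6)(W), (2,6)(W), (7,1)(W), all W → L
Every other cell has at least one move into one of the L cells above, so it is W.
From (8,6), the L positions reachable in one move are: (4,6).

Move to (4,6).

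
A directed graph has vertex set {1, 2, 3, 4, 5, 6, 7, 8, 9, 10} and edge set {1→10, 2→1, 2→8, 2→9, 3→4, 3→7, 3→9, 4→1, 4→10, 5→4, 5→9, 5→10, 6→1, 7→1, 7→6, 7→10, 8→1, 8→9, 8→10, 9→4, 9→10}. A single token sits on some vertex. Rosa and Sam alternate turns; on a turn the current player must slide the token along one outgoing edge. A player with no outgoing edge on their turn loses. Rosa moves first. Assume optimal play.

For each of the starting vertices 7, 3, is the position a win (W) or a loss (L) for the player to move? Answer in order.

Work bottom-up. With no move the player to move loses. Otherwise the position is W if at least one move leads to an L position for the opponent, and L if every move leads to a W.
Every edge goes from a vertex to one that appears earlier in the order 10, 1, 6, 4, 7, 9, 5, 3, 8, 2, so processing vertices in that order labels each vertex after all of its successors.
10: no outgoing edge → L
1: W (go to 10, an L position)
6: L (sole option 1(W) is W)
4: W (go to 10, an L position)
7: W (go to 6, an L position)
9: W (go to 10, an L position)
5: W (go to 10, an L position)
3: L (options 9(W), 7(W), 4(W) are all W)
8: W (go to 10, an L position)
2: L (options 8(W), 9(W), 1(W) are all W)

7: W, 3: L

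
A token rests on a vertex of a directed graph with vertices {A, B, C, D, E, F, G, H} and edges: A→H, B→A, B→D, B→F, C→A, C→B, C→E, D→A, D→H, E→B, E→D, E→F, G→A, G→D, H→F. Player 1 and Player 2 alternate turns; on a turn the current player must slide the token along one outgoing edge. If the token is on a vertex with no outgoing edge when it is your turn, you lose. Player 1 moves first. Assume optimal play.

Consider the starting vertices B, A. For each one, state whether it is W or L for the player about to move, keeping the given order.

Compute win/loss labels from the base case upward. A position with no move is L. Any other position is W if it can reach an L in one move, else L.
Every edge goes from a vertex to one that appears earlier in the order F, H, A, D, B, E, C, G, so processing vertices in that order labels each vertex after all of its successors.
F: no outgoing edge → L
H: reaches L-position F → W
A: only reaches H(W), which is W → L
D: reaches L-position A → W
B: reaches L-position A → W
E: reaches L-position F → W
C: reaches L-position A → W
G: reaches L-position A → W

B: W, A: L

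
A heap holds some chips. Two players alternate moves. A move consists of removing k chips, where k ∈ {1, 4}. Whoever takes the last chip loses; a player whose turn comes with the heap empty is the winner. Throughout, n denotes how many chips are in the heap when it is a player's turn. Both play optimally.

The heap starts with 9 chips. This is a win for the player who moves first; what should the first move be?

Remove 1, leaving 8.

Label each position W (a win for the player to move) or L (a loss). A position with no legal move is W; any other position is W exactly when some move reaches an L, and L when every move reaches a W.
n=0: no move; the opponent has just taken the last chip and therefore loses → W
n=1: L (sole option 0(W) is W)
n=2: W (go to 1, an L position)
n=3: L (sole option 2(W) is W)
n=4: W (go to 3, an L position)
n=5: W (go to 1, an L position)
n=6: L (options 5(W), 2(W) are all W)
n=7: W (go to 6, an L position)
n=8: L (options 7(W), 4(W) are all W)
n=9: W (go to 8, an L position)
From 9, the L positions reachable in one move are: 8.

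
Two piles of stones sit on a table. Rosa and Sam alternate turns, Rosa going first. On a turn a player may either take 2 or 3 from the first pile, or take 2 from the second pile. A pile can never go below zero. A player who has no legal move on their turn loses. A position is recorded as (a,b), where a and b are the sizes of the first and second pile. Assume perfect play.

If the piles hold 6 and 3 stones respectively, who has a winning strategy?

Rosa wins.

Label each position W (a win for the player to move) or L (a loss). A position with no legal move is L; any other position is W exactly when some move reaches an L, and L when every move reaches a W.
No move ever increases a pile, so every position that can arise here has a ≤ 6 and b ≤ 3; it is enough to label the cells with 0 ≤ a ≤ 6 and 0 ≤ b ≤ 3.
Every move lowers a or b (never raises either), so fill the grid row by row in increasing a, and left to right within a row: each cell's successors are then already labelled.
      b=0  b=1  b=2  b=3
a=0:    L    L    W    W
a=1:    L    L    W    W
a=2:    W    W    L    L
a=3:    W    W    L    L
a=4:    W    W    W    W
a=5:    L    L    W    W
a=6:    L    L    W    W
Cells with no legal move (terminal, hence L): (0,0), (0,1), (1,0), (1,1).
The remaining L cells, each justified by listing all of its moves:
(2,2): moves to (0,2)(W), (2,0)(W); every one is W ⇒ L
(2,3): moves to (0,3)(W), (2,1)(W); every one is W ⇒ L
(3,2): moves to (1,2)(W), (0,2)(W), (3,0)(W); every one is W ⇒ L
(3,3): moves to (1,3)(W), (0,3)(W), (3,1)(W); every one is W ⇒ L
(5,0): moves to (3,0)(W), (2,0)(W); every one is W ⇒ L
(5,1): moves to (3,1)(W), (2,1)(W); every one is W ⇒ L
(6,0): moves to (4,0)(W), (3,0)(W); every one is W ⇒ L
(6,1): moves to (4,1)(W), (3,1)(W); every one is W ⇒ L
Every other cell has at least one move into one of the L cells above, so it is W.
From (6,3) Rosa can move to (3,3), reaching an L position.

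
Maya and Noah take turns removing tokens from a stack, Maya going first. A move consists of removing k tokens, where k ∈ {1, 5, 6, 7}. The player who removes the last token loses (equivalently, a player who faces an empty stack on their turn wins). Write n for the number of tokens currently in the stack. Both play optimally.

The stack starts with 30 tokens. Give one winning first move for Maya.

Use the standard recursion: the mover wins at a terminal position; elsewhere, the mover wins exactly when some move hands the opponent an L position.
n=0: no move; the opponent has just taken the last token and therefore loses → W
n=1: the only move is to 0(W), a W ⇒ L
n=2: can move to 1, which is L ⇒ W
n=3: the only move is to 2(W), a W ⇒ L
n=4: can move to 3, which is L ⇒ W
n=5: moves to 4(W), 0(W); every one is W ⇒ L
n=6: can move to 5, which is L ⇒ W
n=7: can move to 1, which is L ⇒ W
n=8: can move to 3, which is L ⇒ W
n=9: can move to 3, which is L ⇒ W
n=10: can move to 5, which is L ⇒ W
n=11: can move to 5, which is L ⇒ W
n=12: can move to 5, which is L ⇒ W
n=13: moves to 12(W), 8(W), 7(W), 6(W); every one is W ⇒ L
n=14: can move to 13, which is L ⇒ W
n=15: moves to 14(W), 10(W), 9(W), 8(W); every one is W ⇒ L
n=16: can move to 15, which is L ⇒ W
n=17: moves to 16(W), 12(W), 11(W), 10(W); every one is W ⇒ L
n=18: can move to 17, which is L ⇒ W
n=19: can move to 13, which is L ⇒ W
n=20: can move to 15, which is L ⇒ W
n=21: can move to 15, which is L ⇒ W
n=22: can move to 17, which is L ⇒ W
n=23: can move to 17, which is L ⇒ W
n=24: can move to 17, which is L ⇒ W
n=25: moves to 24(W), 20(W), 19(W), 18(W); every one is W ⇒ L
n=26: can move to 25, which is L ⇒ W
n=27: moves to 26(W), 22(W), 21(W), 20(W); every one is W ⇒ L
n=28: can move to 27, which is L ⇒ W
n=29: moves to 28(W), 24(W), 23(W), 22(W); every one is W ⇒ L
n=30: can move to 29, which is L ⇒ W
From 30, the L positions reachable in one move are: 29, 25. Any move reaching one of these is winning.

Remove 1, leaving 29.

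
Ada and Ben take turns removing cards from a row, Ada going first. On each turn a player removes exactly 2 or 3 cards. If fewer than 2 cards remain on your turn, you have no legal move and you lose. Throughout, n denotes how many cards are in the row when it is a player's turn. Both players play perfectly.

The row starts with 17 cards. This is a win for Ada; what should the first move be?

Remove 2, leaving 15.

Positions with no move are L. A position that does have a move is losing for the player to move precisely when every available move leads to a winning position for the opponent. Fill in the labels:
n=0: no move → L
n=1: no move → L
n=2: reaches L-position 0 → W
n=3: reaches L-position 1 → W
n=4: reaches L-position 1 → W
n=5: only reaches 3(W), 2(W), all W → L
n=6: only reaches 4(W), 3(W), all W → L
n=7: reaches L-position 5 → W
n=8: reaches L-position 6 → W
n=9: reaches L-position 6 → W
n=10: only reaches 8(W), 7(W), all W → L
n=11: only reaches 9(W), 8(W), all W → L
n=12: reaches L-position 10 → W
n=13: reaches L-position 11 → W
n=14: reaches L-position 11 → W
n=15: only reaches 13(W), 12(W), all W → L
n=16: only reaches 14(W), 13(W), all W → L
n=17: reaches L-position 15 → W
From 17, the L positions reachable in one move are: 15.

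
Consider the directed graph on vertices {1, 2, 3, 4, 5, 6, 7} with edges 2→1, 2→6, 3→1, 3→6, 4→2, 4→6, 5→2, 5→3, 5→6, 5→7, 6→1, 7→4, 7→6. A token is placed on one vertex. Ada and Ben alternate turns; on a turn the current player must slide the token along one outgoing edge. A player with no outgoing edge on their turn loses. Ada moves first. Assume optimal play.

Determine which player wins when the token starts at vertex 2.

Ada wins.

Positions with no move are L. A position that does have a move is losing for the player to move precisely when every available move leads to a winning position for the opponent. Fill in the labels:
Every edge goes from a vertex to one that appears earlier in the order 1, 6, 2, 4, 3, 7, 5, so processing vertices in that order labels each vertex after all of its successors.
1: no outgoing edge → L
6: →1(L), so W
2: →1(L), so W
4: →2(W), 6(W) — all W, so L
3: →1(L), so W
7: →4(L), so W
5: →7(W), 3(W), 2(W), 6(W) — all W, so L
The starting position 2 is W: Ada should move to 1, handing over an L position.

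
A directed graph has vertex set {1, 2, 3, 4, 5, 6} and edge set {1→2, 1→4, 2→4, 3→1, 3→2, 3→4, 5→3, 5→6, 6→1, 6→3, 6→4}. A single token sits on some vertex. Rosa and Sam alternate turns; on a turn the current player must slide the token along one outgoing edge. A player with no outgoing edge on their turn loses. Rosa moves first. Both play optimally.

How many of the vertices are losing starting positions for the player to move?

Classify positions by backward induction: terminal positions (no move available) are L. From any other position, the mover wins iff some move reaches an L.
Every edge goes from a vertex to one that appears earlier in the order 4, 2, 1, 3, 6, 5, so processing vertices in that order labels each vertex after all of its successors.
4: no outgoing edge → L
2: reaches L-position 4 → W
1: reaches L-position 4 → W
3: reaches L-position 4 → W
6: reaches L-position 4 → W
5: only reaches 6(W), 3(W), all W → L
The L vertices are 4, 5; that is 2 in all.

2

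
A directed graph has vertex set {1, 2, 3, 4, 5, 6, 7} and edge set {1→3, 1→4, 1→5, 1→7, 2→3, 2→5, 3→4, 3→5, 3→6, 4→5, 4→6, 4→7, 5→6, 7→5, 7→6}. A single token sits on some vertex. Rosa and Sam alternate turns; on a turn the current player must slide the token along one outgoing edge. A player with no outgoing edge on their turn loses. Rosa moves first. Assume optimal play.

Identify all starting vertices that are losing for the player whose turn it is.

Label each position W (a win for the player to move) or L (a loss). A position with no legal move is L; any other position is W exactly when some move reaches an L, and L when every move reaches a W.
Every edge goes from a vertex to one that appears earlier in the order 6, 5, 7, 4, 3, 1, 2, so processing vertices in that order labels each vertex after all of its successors.
6: no outgoing edge → L
5: W (go to 6, an L position)
7: W (go to 6, an L position)
4: W (go to 6, an L position)
3: W (go to 6, an L position)
1: L (options 3(W), 4(W), 7(W), 5(W) are all W)
2: L (options 3(W), 5(W) are all W)
Reading off the rows marked L gives the requested list; there are 3 such vertices.

1, 2, 6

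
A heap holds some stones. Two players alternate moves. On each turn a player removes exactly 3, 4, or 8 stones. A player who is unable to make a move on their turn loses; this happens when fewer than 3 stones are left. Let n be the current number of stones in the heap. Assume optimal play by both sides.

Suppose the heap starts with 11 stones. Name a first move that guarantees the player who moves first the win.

Remove 4, leaving 7.

Label each position W (a win for the player to move) or L (a loss). A position with no legal move is L; any other position is W exactly when some move reaches an L, and L when every move reaches a W.
n=0: no move → L
n=1: no move → L
n=2: no move → L
n=3: W (go to 0, an L position)
n=4: W (go to 1, an L position)
n=5: W (go to 2, an L position)
n=6: W (go to 2, an L position)
n=7: L (options 4(W), 3(W) are all W)
n=8: W (go to 0, an L position)
n=9: W (go to 1, an L position)
n=10: W (go to 7, an L position)
n=11: W (go to 7, an L position)
From 11, the L positions reachable in one move are: 7.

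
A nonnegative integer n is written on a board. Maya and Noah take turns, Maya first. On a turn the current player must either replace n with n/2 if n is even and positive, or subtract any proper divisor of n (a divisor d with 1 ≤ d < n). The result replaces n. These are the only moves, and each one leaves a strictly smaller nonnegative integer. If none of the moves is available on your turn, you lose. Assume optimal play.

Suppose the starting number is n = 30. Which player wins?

Maya wins.

Build the W/L table. Terminal = L. A non-terminal position is W if it has a move to some L; otherwise it is L.
n=0: no move → L
n=1: no move → L
n=2: →1(L), so W
n=3: →2(W) only, which is W, so L
n=4: →3(L), so W
n=5: →4(W) only, which is W, so L
n=6: →3(L), so W
n=7: →6(W) only, which is W, so L
n=8: →7(L), so W
n=9: →6(W), 8(W) — all W, so L
n=10: →5(L), so W
n=11: →10(W) only, which is W, so L
n=12: →9(L), so W
n=13: →12(W) only, which is W, so L
n=14: →7(L), so W
n=15: →10(W), 12(W), 14(W) — all W, so L
n=16: →15(L), so W
n=17: →16(W) only, which is W, so L
n=18: →9(L), so W
n=19: →18(W) only, which is W, so L
n=20: →15(L), so W
n=21: →14(W), 18(W), 20(W) — all W, so L
n=22: →11(L), so W
n=23: →22(W) only, which is W, so L
n=24: →21(L), so W
n=25: →20(W), 24(W) — all W, so L
n=26: →13(L), so W
n=27: →18(W), 24(W), 26(W) — all W, so L
n=28: →21(L), so W
n=29: →28(W) only, which is W, so L
n=30: →15(L), so W
The starting position 30 is W: Maya should move to 15, handing over an L position.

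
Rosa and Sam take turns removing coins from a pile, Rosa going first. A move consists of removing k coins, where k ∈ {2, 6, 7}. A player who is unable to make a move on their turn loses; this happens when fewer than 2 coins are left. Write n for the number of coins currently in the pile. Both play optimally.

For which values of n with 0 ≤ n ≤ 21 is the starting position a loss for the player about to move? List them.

0, 1, 4, 5, 9, 13, 14, 17, 18

Classify positions by backward induction: terminal positions (no move available) are L. From any other position, the mover wins iff some move reaches an L.
n=0: no move → L
n=1: no move → L
n=2: W (go to 0, an L position)
n=3: W (go to 1, an L position)
n=4: L (sole option 2(W) is W)
n=5: L (sole option 3(W) is W)
n=6: W (go to 4, an L position)
n=7: W (go to 5, an L position)
n=8: W (go to 1, an L position)
n=9: L (options 7(W), 3(W), 2(W) are all W)
n=10: W (go to 4, an L position)
n=11: W (go to 9, an L position)
n=12: W (go to 5, an L position)
n=13: L (options 11(W), 7(W), 6(W) are all W)
n=14: L (options 12(W), 8(W), 7(W) are all W)
n=15: W (go to 13, an L position)
n=16: W (go to 14, an L position)
n=17: L (options 15(W), 11(W), 10(W) are all W)
n=18: L (options 16(W), 12(W), 11(W) are all W)
n=19: W (go to 17, an L position)
n=20: W (go to 18, an L position)
n=21: W (go to 14, an L position)
The losing starting values of n are exactly the entries labelled L in this table (9 of them).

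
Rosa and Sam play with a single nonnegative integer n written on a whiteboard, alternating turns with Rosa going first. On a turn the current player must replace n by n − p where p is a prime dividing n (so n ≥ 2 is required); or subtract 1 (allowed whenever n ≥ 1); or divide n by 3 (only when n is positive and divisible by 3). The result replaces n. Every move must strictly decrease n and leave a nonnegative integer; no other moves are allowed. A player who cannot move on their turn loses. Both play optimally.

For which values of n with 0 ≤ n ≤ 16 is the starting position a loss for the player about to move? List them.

Use the standard recursion: the mover loses at a terminal position; elsewhere, the mover wins exactly when some move hands the opponent an L position.
n=0: no move → L
n=1: can move to 0, which is L ⇒ W
n=2: can move to 0, which is L ⇒ W
n=3: can move to 0, which is L ⇒ W
n=4: moves to 2(W), 3(W); every one is W ⇒ L
n=5: can move to 0, which is L ⇒ W
n=6: can move to 4, which is L ⇒ W
n=7: can move to 0, which is L ⇒ W
n=8: moves to 6(W), 7(W); every one is W ⇒ L
n=9: can move to 8, which is L ⇒ W
n=10: can move to 8, which is L ⇒ W
n=11: can move to 0, which is L ⇒ W
n=12: can move to 4, which is L ⇒ W
n=13: can move to 0, which is L ⇒ W
n=14: moves to 7(W), 12(W), 13(W); every one is W ⇒ L
n=15: can move to 14, which is L ⇒ W
n=16: can move to 14, which is L ⇒ W
Reading off the rows marked L gives the requested list; there are 4 such values of n.

0, 4, 8, 14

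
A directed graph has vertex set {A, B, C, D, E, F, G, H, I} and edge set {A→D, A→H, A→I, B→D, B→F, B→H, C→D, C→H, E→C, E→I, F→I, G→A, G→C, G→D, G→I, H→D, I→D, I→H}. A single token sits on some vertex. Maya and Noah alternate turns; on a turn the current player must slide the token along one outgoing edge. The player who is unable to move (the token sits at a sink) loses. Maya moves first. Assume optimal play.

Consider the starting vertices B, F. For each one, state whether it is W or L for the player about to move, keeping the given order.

B: W, F: L

Work bottom-up. With no move the player to move loses. Otherwise the position is W if at least one move leads to an L position for the opponent, and L if every move leads to a W.
Every edge goes from a vertex to one that appears earlier in the order D, H, I, A, F, C, G, B, E, so processing vertices in that order labels each vertex after all of its successors.
D: no outgoing edge → L
H: W (go to D, an L position)
I: W (go to D, an L position)
A: W (go to D, an L position)
F: L (sole option I(W) is W)
C: W (go to D, an L position)
G: W (go to D, an L position)
B: W (go to F, an L position)
E: L (options C(W), I(W) are all W)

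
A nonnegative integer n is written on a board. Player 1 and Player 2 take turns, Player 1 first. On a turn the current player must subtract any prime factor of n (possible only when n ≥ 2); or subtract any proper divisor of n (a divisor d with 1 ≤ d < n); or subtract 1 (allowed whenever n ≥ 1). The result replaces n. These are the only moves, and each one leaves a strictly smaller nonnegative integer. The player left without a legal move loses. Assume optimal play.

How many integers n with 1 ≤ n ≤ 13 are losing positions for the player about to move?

2

Build the W/L table. Terminal = L. A non-terminal position is W if it has a move to some L; otherwise it is L.
n=0: no move → L
n=1: reaches L-position 0 → W
n=2: reaches L-position 0 → W
n=3: reaches L-position 0 → W
n=4: only reaches 2(W), 3(W), all W → L
n=5: reaches L-position 0 → W
n=6: reaches L-position 4 → W
n=7: reaches L-position 0 → W
n=8: reaches L-position 4 → W
n=9: only reaches 6(W), 8(W), all W → L
n=10: reaches L-position 9 → W
n=11: reaches L-position 0 → W
n=12: reaches L-position 9 → W
n=13: reaches L-position 0 → W
L entries with 1 ≤ n ≤ 13 (n=0 is outside the asked range and is not counted): n = 4, 9; that makes 2.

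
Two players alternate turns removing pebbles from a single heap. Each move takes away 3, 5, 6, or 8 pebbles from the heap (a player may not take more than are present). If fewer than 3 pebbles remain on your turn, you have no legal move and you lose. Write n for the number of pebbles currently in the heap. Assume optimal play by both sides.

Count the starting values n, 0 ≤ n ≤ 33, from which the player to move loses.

10

Label each position W (a win for the player to move) or L (a loss). A position with no legal move is L; any other position is W exactly when some move reaches an L, and L when every move reaches a W.
n=0: no move → L
n=1: no move → L
n=2: no move → L
n=3: W (go to 0, an L position)
n=4: W (go to 1, an L position)
n=5: W (go to 2, an L position)
n=6: W (go to 1, an L position)
n=7: W (go to 2, an L position)
n=8: W (go to 2, an L position)
n=9: W (go to 1, an L position)
n=10: W (go to 2, an L position)
n=11: L (options 8(W), 6(W), 5(W), 3(W) are all W)
n=12: L (options 9(W), 7(W), 6(W), 4(W) are all W)
n=13: L (options 10(W), 8(W), 7(W), 5(W) are all W)
n=14: W (go to 11, an L position)
n=15: W (go to 12, an L position)
n=16: W (go to 13, an L position)
n=17: W (go to 12, an L position)
n=18: W (go to 13, an L position)
n=19: W (go to 13, an L position)
n=20: W (go to 12, an L position)
n=21: W (go to 13, an L position)
n=22: L (options 19(W), 17(W), 16(W), 14(W) are all W)
n=23: L (options 20(W), 18(W), 17(W), 15(W) are all W)
n=24: L (options 21(W), 19(W), 18(W), 16(W) are all W)
n=25: W (go to 22, an L position)
n=26: W (go to 23, an L position)
n=27: W (go to 24, an L position)
n=28: W (go to 23, an L position)
n=29: W (go to 24, an L position)
n=30: W (go to 24, an L position)
n=31: W (go to 23, an L position)
n=32: W (go to 24, an L position)
n=33: L (options 30(W), 28(W), 27(W), 25(W) are all W)
L entries with 0 ≤ n ≤ 33: n = 0, 1, 2, 11, 12, 13, 22, 23, 24, 33; that makes 10.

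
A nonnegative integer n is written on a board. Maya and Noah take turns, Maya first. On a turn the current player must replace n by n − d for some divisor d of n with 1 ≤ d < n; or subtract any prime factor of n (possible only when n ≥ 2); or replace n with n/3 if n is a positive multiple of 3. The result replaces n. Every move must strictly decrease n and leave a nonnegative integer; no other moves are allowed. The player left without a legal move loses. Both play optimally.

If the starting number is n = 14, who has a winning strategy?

Noah wins.

Use the standard recursion: the mover loses at a terminal position; elsewhere, the mover wins exactly when some move hands the opponent an L position.
n=0: no move → L
n=1: no move → L
n=2: →0(L), so W
n=3: →0(L), so W
n=4: →2(W), 3(W) — all W, so L
n=5: →0(L), so W
n=6: →4(L), so W
n=7: →0(L), so W
n=8: →4(L), so W
n=9: →3(W), 6(W), 8(W) — all W, so L
n=10: →9(L), so W
n=11: →0(L), so W
n=12: →4(L), so W
n=13: →0(L), so W
n=14: →7(W), 12(W), 13(W) — all W, so L
The starting position 14 is L: whatever Maya does, the opponent receives a W position.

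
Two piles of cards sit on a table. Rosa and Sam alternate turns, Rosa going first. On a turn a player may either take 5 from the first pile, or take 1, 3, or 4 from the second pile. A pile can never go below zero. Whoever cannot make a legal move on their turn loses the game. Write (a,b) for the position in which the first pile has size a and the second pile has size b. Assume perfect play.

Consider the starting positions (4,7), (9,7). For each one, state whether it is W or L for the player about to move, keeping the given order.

Label each position W (a win for the player to move) or L (a loss). A position with no legal move is L; any other position is W exactly when some move reaches an L, and L when every move reaches a W.
No move ever increases a pile, so every position that can arise here has a ≤ 9 and b ≤ 7; it is enough to label the cells with 0 ≤ a ≤ 9 and 0 ≤ b ≤ 7.
Every move lowers a or b (never raises either), so fill the grid row by row in increasing a, and left to right within a row: each cell's successors are then already labelled.
      b=0  b=1  b=2  b=3  b=4  b=5  b=6  b=7
a=0:    L    W    L    W    W    W    W    L
a=1:    L    W    L    W    W    W    W    L
a=2:    L    W    L    W    W    W    W    L
a=3:    L    W    L    W    W    W    W    L
a=4:    L    W    L    W    W    W    W    L
a=5:    W    L    W    L    W    W    W    W
a=6:    W    L    W    L    W    W    W    W
a=7:    W    L    W    L    W    W    W    W
a=8:    W    L    W    L    W    W    W    W
a=9:    W    L    W    L    W    W    W    W
Cells with no legal move (terminal, hence L): (0,0), (1,0), (2,0), (3,0), (4,0).
The remaining L cells, each justified by listing all of its moves:
(0,2): →(0,1)(W) only, which is W, so L
(0,7): →(0,6)(W), (0,4)(W), (0,3)(W) — all W, so L
(1,2): →(1,1)(W) only, which is W, so L
(1,7): →(1,6)(W), (1,4)(W), (1,3)(W) — all W, so L
(2,2): →(2,1)(W) only, which is W, so L
(2,7): →(2,6)(W), (2,4)(W), (2,3)(W) — all W, so L
(3,2): →(3,1)(W) only, which is W, so L
(3,7): →(3,6)(W), (3,4)(W), (3,3)(W) — all W, so L
(4,2): →(4,1)(W) only, which is W, so L
(4,7): →(4,6)(W), (4,4)(W), (4,3)(W) — all W, so L
(5,1): →(0,1)(W), (5,0)(W) — all W, so L
(5,3): →(0,3)(W), (5,2)(W), (5,0)(W) — all W, so L
(6,1): →(1,1)(W), (6,0)(W) — all W, so L
(6,3): →(1,3)(W), (6,2)(W), (6,0)(W) — all W, so L
(7,1): →(2,1)(W), (7,0)(W) — all W, so L
(7,3): →(2,3)(W), (7,2)(W), (7,0)(W) — all W, so L
(8,1): →(3,1)(W), (8,0)(W) — all W, so L
(8,3): →(3,3)(W), (8,2)(W), (8,0)(W) — all W, so L
(9,1): →(4,1)(W), (9,0)(W) — all W, so L
(9,3): →(4,3)(W), (9,2)(W), (9,0)(W) — all W, so L
Every other cell has at least one move into one of the L cells above, so it is W.
(4,7): one of the L cells justified above, so L
(9,7): the move to (4,7) reaches an L cell, so W

(4,7): L, (9,7): W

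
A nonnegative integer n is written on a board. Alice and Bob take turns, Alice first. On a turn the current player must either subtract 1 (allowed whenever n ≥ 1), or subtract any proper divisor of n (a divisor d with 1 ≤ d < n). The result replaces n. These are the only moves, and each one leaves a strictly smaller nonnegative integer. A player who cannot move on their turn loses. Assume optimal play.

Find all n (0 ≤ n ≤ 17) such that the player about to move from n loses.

0, 2, 5, 7, 9, 11, 13, 15, 17

Work bottom-up. With no move the player to move loses. Otherwise the position is W if at least one move leads to an L position for the opponent, and L if every move leads to a W.
n=0: no move → L
n=1: reaches L-position 0 → W
n=2: only reaches 1(W), which is W → L
n=3: reaches L-position 2 → W
n=4: reaches L-position 2 → W
n=5: only reaches 4(W), which is W → L
n=6: reaches L-position 5 → W
n=7: only reaches 6(W), which is W → L
n=8: reaches L-position 7 → W
n=9: only reaches 6(W), 8(W), all W → L
n=10: reaches L-position 5 → W
n=11: only reaches 10(W), which is W → L
n=12: reaches L-position 9 → W
n=13: only reaches 12(W), which is W → L
n=14: reaches L-position 7 → W
n=15: only reaches 10(W), 12(W), 14(W), all W → L
n=16: reaches L-position 15 → W
n=17: only reaches 16(W), which is W → L
Reading off the rows marked L gives the requested list; there are 9 such values of n.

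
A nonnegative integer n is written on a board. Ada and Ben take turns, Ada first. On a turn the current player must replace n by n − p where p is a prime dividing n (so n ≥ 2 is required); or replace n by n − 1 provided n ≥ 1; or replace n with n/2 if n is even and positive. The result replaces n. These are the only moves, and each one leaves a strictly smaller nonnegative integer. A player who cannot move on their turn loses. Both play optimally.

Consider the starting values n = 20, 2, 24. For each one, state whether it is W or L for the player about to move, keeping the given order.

20: L, 2: W, 24: L

Positions with no move are L. A position that does have a move is losing for the player to move precisely when every available move leads to a winning position for the opponent. Fill in the labels:
n=0: no move → L
n=1: →0(L), so W
n=2: →0(L), so W
n=3: →0(L), so W
n=4: →2(W), 3(W) — all W, so L
n=5: →0(L), so W
n=6: →4(L), so W
n=7: →0(L), so W
n=8: →4(L), so W
n=9: →6(W), 8(W) — all W, so L
n=10: →9(L), so W
n=11: →0(L), so W
n=12: →9(L), so W
n=13: →0(L), so W
n=14: →7(W), 12(W), 13(W) — all W, so L
n=15: →14(L), so W
n=16: →14(L), so W
n=17: →0(L), so W
n=18: →9(L), so W
n=19: →0(L), so W
n=20: →10(W), 15(W), 18(W), 19(W) — all W, so L
n=21: →14(L), so W
n=22: →20(L), so W
n=23: →0(L), so W
n=24: →12(W), 21(W), 22(W), 23(W) — all W, so L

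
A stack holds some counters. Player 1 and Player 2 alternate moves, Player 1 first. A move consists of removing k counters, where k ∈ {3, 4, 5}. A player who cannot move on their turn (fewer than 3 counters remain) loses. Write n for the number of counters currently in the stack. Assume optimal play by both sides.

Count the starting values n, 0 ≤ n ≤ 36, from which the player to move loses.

Classify positions by backward induction: terminal positions (no move available) are L. From any other position, the mover wins iff some move reaches an L.
n=0: no move → L
n=1: no move → L
n=2: no move → L
n=3: can move to 0, which is L ⇒ W
n=4: can move to 1, which is L ⇒ W
n=5: can move to 2, which is L ⇒ W
n=6: can move to 2, which is L ⇒ W
n=7: can move to 2, which is L ⇒ W
n=8: moves to 5(W), 4(W), 3(W); every one is W ⇒ L
n=9: moves to 6(W), 5(W), 4(W); every one is W ⇒ L
n=10: moves to 7(W), 6(W), 5(W); every one is W ⇒ L
n=11: can move to 8, which is L ⇒ W
n=12: can move to 9, which is L ⇒ W
n=13: can move to 10, which is L ⇒ W
n=14: can move to 10, which is L ⇒ W
n=15: can move to 10, which is L ⇒ W
n=16: moves to 13(W), 12(W), 11(W); every one is W ⇒ L
n=17: moves to 14(W), 13(W), 12(W); every one is W ⇒ L
n=18: moves to 15(W), 14(W), 13(W); every one is W ⇒ L
n=19: can move to 16, which is L ⇒ W
n=20: can move to 17, which is L ⇒ W
n=21: can move to 18, which is L ⇒ W
n=22: can move to 18, which is L ⇒ W
n=23: can move to 18, which is L ⇒ W
n=24: moves to 21(W), 20(W), 19(W); every one is W ⇒ L
n=25: moves to 22(W), 21(W), 20(W); every one is W ⇒ L
n=26: moves to 23(W), 22(W), 21(W); every one is W ⇒ L
n=27: can move to 24, which is L ⇒ W
n=28: can move to 25, which is L ⇒ W
n=29: can move to 26, which is L ⇒ W
n=30: can move to 26, which is L ⇒ W
n=31: can move to 26, which is L ⇒ W
n=32: moves to 29(W), 28(W), 27(W); every one is W ⇒ L
n=33: moves to 30(W), 29(W), 28(W); every one is W ⇒ L
n=34: moves to 31(W), 30(W), 29(W); every one is W ⇒ L
n=35: can move to 32, which is L ⇒ W
n=36: can move to 33, which is L ⇒ W
L entries with 0 ≤ n ≤ 36: n = 0, 1, 2, 8, 9, 10, 16, 17, 18, 24, 25, 26, 32, 33, 34; that makes 15.

15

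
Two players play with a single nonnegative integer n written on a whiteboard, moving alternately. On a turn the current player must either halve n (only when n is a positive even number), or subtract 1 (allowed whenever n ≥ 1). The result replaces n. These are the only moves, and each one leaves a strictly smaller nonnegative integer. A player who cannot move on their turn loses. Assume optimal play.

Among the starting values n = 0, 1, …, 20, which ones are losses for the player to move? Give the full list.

0, 2, 5, 7, 9, 11, 13, 15, 17, 19

Use the standard recursion: the mover loses at a terminal position; elsewhere, the mover wins exactly when some move hands the opponent an L position.
n=0: no move → L
n=1: reaches L-position 0 → W
n=2: only reaches 1(W), which is W → L
n=3: reaches L-position 2 → W
n=4: reaches L-position 2 → W
n=5: only reaches 4(W), which is W → L
n=6: reaches L-position 5 → W
n=7: only reaches 6(W), which is W → L
n=8: reaches L-position 7 → W
n=9: only reaches 8(W), which is W → L
n=10: reaches L-position 5 → W
n=11: only reaches 10(W), which is W → L
n=12: reaches L-position 11 → W
n=13: only reaches 12(W), which is W → L
n=14: reaches L-position 7 → W
n=15: only reaches 14(W), which is W → L
n=16: reaches L-position 15 → W
n=17: only reaches 16(W), which is W → L
n=18: reaches L-position 9 → W
n=19: only reaches 18(W), which is W → L
n=20: reaches L-position 19 → W
The losing starting values of n are exactly the entries labelled L in this table (10 of them).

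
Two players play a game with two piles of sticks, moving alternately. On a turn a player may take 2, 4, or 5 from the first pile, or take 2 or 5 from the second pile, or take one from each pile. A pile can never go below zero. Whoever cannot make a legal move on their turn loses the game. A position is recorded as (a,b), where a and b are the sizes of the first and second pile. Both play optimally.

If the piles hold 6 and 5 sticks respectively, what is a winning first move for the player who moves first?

Move to (4,5).

Work bottom-up. With no move the player to move loses. Otherwise the position is W if at least one move leads to an L position for the opponent, and L if every move leads to a W.
No move ever increases a pile, so every position that can arise here has a ≤ 6 and b ≤ 5; it is enough to label the cells with 0 ≤ a ≤ 6 and 0 ≤ b ≤ 5.
Every move lowers a or b (never raises either), so fill the grid row by row in increasing a, and left to right within a row: each cell's successors are then already labelled.
      b=0  b=1  b=2  b=3  b=4  b=5
a=0:    L    L    W    W    L    W
a=1:    L    W    W    L    L    W
a=2:    W    W    L    L    W    W
a=3:    W    L    L    W    W    L
a=4:    W    W    W    W    W    L
a=5:    W    W    W    W    W    W
a=6:    W    L    W    W    W    W
Cells with no legal move (terminal, hence L): (0,0), (0,1), (1,0).
The remaining L cells, each justified by listing all of its moves:
(0,4): L (sole option (0,2)(W) is W)
(1,3): L (options (1,1)(W), (0,2)(W) are all W)
(1,4): L (options (1,2)(W), (0,3)(W) are all W)
(2,2): L (options (0,2)(W), (2,0)(W), (1,1)(W) are all W)
(2,3): L (options (0,3)(W), (2,1)(W), (1,2)(W) are all W)
(3,1): L (options (1,1)(W), (2,0)(W) are all W)
(3,2): L (options (1,2)(W), (3,0)(W), (2,1)(W) are all W)
(3,5): L (options (1,5)(W), (3,3)(W), (3,0)(W), (2,4)(W) are all W)
(4,5): L (options (2,5)(W), (0,5)(W), (4,3)(W), (4,0)(W), (3,4)(W) are all W)
(6,1): L (options (4,1)(W), (2,1)(W), (1,1)(W), (5,0)(W) are all W)
Every other cell has at least one move into one of the L cells above, so it is W.
From (6,5), the L positions reachable in one move are: (4,5).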